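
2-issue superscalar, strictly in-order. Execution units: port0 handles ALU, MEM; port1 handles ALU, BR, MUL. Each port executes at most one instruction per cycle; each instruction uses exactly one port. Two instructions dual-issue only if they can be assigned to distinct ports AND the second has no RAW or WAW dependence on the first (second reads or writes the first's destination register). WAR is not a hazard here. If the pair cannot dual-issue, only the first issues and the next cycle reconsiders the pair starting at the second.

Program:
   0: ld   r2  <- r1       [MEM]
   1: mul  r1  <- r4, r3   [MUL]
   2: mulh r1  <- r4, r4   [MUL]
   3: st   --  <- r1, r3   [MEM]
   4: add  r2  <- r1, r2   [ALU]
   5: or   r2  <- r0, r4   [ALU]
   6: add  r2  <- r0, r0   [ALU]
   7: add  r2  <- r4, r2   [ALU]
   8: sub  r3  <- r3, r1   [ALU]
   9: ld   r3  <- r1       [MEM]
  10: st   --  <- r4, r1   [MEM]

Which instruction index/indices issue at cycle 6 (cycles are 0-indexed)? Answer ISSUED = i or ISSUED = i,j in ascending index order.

c0: i0+i1 ld.MEM+mul.MUL  dual
c1: i2 mulh.MUL  RAW r1
c2: i3+i4 st.MEM+add.ALU  dual
c3: i5 or.ALU  WAW r2
c4: i6 add.ALU  RAW+WAW r2
c5: i7+i8 add.ALU+sub.ALU  dual
c6: i9 ld.MEM  no-port MEM/MEM
c7: i10 st.MEM  tail

ISSUED = 9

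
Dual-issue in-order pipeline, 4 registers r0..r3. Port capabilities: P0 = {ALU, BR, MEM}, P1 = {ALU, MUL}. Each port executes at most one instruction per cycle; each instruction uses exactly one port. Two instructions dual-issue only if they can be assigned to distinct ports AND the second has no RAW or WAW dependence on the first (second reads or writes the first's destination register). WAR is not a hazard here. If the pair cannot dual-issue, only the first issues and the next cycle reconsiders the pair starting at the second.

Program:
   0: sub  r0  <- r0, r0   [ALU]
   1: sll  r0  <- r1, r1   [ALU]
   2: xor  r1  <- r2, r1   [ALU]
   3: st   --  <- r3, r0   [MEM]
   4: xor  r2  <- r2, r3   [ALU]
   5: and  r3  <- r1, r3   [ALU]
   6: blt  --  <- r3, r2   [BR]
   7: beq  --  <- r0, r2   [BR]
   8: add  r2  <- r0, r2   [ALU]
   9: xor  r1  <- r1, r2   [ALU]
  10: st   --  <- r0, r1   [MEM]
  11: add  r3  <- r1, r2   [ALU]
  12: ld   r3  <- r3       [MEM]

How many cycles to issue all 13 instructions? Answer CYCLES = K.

0. sub.ALU @i0  | WAW r0
1. sll.ALU/xor.ALU @i1+i2  | pair
2. st.MEM/xor.ALU @i3+i4  | pair
3. and.ALU @i5  | RAW r3
4. blt.BR @i6  | no-port BR/BR
5. beq.BR/add.ALU @i7+i8  | pair
6. xor.ALU @i9  | RAW r1
7. st.MEM/add.ALU @i10+i11  | pair
8. ld.MEM @i12  | tail

CYCLES = 9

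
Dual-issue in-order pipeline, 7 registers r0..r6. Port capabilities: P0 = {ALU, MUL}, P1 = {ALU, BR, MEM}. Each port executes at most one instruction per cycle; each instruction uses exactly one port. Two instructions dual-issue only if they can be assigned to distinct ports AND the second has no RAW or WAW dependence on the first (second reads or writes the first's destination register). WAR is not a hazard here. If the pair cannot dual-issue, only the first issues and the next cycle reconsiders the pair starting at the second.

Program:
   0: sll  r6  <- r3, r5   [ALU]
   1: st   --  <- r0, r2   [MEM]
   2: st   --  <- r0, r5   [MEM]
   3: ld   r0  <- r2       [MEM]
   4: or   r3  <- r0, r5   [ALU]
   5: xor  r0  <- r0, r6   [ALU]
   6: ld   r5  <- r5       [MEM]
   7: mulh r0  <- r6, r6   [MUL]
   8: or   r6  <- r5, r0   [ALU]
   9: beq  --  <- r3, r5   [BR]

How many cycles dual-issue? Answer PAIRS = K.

PAIRS = 4

t=0 i0+i1:sll st ; dual
t=1 i2:st ; no-port MEM/MEM
t=2 i3:ld ; RAW r0
t=3 i4+i5:or xor ; dual
t=4 i6+i7:ld mulh ; dual
t=5 i8+i9:or beq ; dual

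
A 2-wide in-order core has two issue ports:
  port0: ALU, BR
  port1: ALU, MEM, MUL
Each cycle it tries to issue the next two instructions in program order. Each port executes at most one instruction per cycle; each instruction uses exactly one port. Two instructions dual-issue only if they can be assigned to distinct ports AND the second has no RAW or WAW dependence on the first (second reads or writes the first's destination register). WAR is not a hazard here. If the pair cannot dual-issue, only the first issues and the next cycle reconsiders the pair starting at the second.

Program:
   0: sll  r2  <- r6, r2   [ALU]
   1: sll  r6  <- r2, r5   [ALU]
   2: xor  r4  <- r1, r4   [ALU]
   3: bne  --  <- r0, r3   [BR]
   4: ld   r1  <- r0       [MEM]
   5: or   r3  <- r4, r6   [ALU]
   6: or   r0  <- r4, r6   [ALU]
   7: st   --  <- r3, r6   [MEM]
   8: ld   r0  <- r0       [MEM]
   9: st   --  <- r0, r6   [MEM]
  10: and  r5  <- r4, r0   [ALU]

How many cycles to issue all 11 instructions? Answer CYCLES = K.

t=0 i0:sll.ALU ; RAW r2
t=1 i1/i2:sll.ALU xor.ALU ; 2-wide
t=2 i3/i4:bne.BR ld.MEM ; 2-wide
t=3 i5/i6:or.ALU or.ALU ; 2-wide
t=4 i7:st.MEM ; no-port MEM/MEM
t=5 i8:ld.MEM ; no-port MEM/MEM
t=6 i9/i10:st.MEM and.ALU ; 2-wide

CYCLES = 7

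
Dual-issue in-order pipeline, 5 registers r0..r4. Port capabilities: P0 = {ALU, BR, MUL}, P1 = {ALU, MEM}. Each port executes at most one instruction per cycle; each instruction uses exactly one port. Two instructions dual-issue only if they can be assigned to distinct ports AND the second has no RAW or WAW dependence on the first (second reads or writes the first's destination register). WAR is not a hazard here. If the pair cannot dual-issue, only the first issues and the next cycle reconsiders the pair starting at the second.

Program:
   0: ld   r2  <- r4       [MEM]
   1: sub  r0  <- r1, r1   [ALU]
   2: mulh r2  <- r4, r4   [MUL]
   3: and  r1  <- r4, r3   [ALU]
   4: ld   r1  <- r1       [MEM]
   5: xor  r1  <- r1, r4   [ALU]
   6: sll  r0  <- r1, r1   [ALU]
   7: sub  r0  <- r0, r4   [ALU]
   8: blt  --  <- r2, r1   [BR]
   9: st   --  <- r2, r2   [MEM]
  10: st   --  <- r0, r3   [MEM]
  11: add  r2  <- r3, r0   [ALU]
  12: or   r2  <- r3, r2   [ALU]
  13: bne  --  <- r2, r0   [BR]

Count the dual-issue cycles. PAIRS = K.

0. ld.MEM;sub.ALU @i0,i1  | pair
1. mulh.MUL;and.ALU @i2,i3  | pair
2. ld.MEM @i4  | RAW+WAW r1
3. xor.ALU @i5  | RAW r1
4. sll.ALU @i6  | RAW+WAW r0
5. sub.ALU;blt.BR @i7,i8  | pair
6. st.MEM @i9  | no-port MEM/MEM
7. st.MEM;add.ALU @i10,i11  | pair
8. or.ALU @i12  | RAW r2
9. bne.BR @i13  | tail

PAIRS = 4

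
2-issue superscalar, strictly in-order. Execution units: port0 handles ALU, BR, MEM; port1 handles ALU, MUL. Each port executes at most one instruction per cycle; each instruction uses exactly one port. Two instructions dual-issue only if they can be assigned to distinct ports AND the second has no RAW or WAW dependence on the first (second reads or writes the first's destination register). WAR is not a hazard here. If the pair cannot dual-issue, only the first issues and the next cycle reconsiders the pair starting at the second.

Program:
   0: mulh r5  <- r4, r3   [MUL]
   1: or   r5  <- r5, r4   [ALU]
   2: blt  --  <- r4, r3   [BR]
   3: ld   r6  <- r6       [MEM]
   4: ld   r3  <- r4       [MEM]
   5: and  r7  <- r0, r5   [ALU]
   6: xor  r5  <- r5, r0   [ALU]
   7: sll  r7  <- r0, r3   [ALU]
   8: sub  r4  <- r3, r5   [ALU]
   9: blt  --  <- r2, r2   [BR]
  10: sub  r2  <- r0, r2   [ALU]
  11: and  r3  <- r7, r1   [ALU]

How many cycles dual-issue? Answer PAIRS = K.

PAIRS = 5

  cy0 -> i0 (mulh) RAW+WAW r5
  cy1 -> i1,i2 (or/blt) pair
  cy2 -> i3 (ld) no-port MEM/MEM
  cy3 -> i4,i5 (ld/and) pair
  cy4 -> i6,i7 (xor/sll) pair
  cy5 -> i8,i9 (sub/blt) pair
  cy6 -> i10,i11 (sub/and) pair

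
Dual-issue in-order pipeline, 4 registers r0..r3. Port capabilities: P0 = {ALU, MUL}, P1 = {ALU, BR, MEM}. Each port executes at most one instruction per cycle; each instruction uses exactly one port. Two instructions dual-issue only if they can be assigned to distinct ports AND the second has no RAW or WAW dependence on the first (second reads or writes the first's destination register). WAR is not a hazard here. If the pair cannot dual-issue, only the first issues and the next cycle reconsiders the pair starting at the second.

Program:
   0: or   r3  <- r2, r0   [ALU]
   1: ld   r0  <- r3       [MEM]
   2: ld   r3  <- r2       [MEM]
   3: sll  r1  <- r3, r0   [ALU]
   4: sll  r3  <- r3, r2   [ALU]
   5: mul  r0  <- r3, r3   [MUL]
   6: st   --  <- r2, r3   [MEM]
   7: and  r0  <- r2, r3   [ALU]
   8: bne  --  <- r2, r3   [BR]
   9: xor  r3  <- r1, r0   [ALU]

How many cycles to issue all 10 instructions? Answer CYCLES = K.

#0 head=0: or i0 RAW r3
#1 head=1: ld i1 no-port MEM/MEM
#2 head=2: ld i2 RAW r3
#3 head=3: sll/sll i3&i4 dual
#4 head=5: mul/st i5&i6 dual
#5 head=7: and/bne i7&i8 dual
#6 head=9: xor i9 tail

CYCLES = 7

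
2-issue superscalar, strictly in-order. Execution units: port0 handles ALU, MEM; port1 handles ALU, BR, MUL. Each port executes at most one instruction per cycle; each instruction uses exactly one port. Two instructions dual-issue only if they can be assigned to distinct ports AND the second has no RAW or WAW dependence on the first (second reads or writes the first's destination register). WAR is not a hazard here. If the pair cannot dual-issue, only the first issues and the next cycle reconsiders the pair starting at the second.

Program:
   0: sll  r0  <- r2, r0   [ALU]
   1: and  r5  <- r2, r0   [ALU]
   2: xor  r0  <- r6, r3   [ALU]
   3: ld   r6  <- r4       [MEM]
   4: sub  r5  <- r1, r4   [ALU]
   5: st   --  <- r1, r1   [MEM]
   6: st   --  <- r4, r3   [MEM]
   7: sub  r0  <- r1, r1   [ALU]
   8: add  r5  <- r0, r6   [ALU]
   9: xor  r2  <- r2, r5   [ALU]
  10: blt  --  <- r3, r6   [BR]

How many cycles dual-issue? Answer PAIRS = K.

0. sll @i0  | RAW r0
1. and xor @i1+i2  | dual
2. ld sub @i3+i4  | dual
3. st @i5  | no-port MEM/MEM
4. st sub @i6+i7  | dual
5. add @i8  | RAW r5
6. xor blt @i9+i10  | dual

PAIRS = 4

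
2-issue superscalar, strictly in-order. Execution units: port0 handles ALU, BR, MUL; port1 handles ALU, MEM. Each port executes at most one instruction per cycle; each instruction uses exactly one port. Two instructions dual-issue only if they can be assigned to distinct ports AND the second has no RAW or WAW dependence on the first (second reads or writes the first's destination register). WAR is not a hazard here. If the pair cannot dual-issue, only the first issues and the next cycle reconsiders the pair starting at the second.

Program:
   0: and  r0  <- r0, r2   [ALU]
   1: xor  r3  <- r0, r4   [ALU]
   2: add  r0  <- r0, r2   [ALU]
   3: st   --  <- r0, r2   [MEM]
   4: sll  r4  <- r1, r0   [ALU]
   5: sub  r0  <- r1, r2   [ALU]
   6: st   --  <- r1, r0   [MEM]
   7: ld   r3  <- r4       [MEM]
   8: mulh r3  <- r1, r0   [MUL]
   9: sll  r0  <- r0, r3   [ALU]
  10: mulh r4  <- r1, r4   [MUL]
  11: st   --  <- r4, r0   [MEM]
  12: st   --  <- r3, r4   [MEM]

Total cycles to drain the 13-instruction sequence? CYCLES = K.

  cy0 -> i0 (and.ALU) RAW r0
  cy1 -> i1&i2 (xor.ALU;add.ALU) pair
  cy2 -> i3&i4 (st.MEM;sll.ALU) pair
  cy3 -> i5 (sub.ALU) RAW r0
  cy4 -> i6 (st.MEM) no-port MEM/MEM
  cy5 -> i7 (ld.MEM) WAW r3
  cy6 -> i8 (mulh.MUL) RAW r3
  cy7 -> i9&i10 (sll.ALU;mulh.MUL) pair
  cy8 -> i11 (st.MEM) no-port MEM/MEM
  cy9 -> i12 (st.MEM) tail

CYCLES = 10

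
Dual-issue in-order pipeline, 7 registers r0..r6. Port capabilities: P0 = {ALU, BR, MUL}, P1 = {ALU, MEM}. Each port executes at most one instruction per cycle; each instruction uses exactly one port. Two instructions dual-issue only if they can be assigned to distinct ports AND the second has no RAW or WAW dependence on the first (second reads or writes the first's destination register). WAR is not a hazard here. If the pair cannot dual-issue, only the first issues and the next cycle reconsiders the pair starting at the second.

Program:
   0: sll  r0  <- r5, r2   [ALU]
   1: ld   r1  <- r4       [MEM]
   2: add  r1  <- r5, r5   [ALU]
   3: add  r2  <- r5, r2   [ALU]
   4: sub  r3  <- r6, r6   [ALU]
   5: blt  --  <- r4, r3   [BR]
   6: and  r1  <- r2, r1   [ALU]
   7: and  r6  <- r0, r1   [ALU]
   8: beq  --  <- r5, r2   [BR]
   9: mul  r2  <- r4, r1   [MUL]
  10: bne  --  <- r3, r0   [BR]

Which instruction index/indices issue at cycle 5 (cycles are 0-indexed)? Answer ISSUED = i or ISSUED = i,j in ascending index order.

[0] i0,i1  sll.ALU;ld.MEM  -- 2-wide
[1] i2,i3  add.ALU;add.ALU  -- 2-wide
[2] i4  sub.ALU  -- RAW r3
[3] i5,i6  blt.BR;and.ALU  -- 2-wide
[4] i7,i8  and.ALU;beq.BR  -- 2-wide
[5] i9  mul.MUL  -- no-port MUL/BR
[6] i10  bne.BR  -- tail

ISSUED = 9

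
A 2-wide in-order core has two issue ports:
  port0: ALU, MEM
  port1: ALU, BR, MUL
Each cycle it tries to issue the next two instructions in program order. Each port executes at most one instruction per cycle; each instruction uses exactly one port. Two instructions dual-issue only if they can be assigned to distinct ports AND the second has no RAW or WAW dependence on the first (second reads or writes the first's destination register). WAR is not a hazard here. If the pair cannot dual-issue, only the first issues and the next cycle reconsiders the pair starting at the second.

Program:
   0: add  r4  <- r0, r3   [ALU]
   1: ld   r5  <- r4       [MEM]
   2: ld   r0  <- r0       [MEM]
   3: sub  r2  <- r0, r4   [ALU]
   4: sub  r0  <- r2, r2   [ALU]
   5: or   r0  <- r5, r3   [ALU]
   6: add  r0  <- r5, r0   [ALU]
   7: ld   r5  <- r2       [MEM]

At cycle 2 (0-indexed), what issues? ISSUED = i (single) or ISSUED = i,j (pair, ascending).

#0 head=0: add i0 RAW r4
#1 head=1: ld i1 no-port MEM/MEM
#2 head=2: ld i2 RAW r0
#3 head=3: sub i3 RAW r2
#4 head=4: sub i4 WAW r0
#5 head=5: or i5 RAW+WAW r0
#6 head=6: add+ld i6/i7 2-wide

ISSUED = 2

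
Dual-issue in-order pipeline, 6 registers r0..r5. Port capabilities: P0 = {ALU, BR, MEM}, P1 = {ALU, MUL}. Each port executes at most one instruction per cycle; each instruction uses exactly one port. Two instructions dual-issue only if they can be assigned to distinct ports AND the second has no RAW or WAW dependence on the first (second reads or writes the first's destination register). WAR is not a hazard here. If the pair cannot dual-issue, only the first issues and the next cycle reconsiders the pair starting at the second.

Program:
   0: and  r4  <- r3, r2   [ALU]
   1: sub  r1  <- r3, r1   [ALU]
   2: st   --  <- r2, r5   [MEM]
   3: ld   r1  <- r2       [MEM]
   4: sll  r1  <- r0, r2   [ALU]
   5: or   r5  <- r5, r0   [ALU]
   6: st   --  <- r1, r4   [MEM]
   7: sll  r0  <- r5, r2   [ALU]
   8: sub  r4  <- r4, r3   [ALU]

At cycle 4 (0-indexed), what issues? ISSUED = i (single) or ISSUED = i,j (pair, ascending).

t=0 i0/i1:and.ALU+sub.ALU ; dual
t=1 i2:st.MEM ; no-port MEM/MEM
t=2 i3:ld.MEM ; WAW r1
t=3 i4/i5:sll.ALU+or.ALU ; dual
t=4 i6/i7:st.MEM+sll.ALU ; dual
t=5 i8:sub.ALU ; tail

ISSUED = 6,7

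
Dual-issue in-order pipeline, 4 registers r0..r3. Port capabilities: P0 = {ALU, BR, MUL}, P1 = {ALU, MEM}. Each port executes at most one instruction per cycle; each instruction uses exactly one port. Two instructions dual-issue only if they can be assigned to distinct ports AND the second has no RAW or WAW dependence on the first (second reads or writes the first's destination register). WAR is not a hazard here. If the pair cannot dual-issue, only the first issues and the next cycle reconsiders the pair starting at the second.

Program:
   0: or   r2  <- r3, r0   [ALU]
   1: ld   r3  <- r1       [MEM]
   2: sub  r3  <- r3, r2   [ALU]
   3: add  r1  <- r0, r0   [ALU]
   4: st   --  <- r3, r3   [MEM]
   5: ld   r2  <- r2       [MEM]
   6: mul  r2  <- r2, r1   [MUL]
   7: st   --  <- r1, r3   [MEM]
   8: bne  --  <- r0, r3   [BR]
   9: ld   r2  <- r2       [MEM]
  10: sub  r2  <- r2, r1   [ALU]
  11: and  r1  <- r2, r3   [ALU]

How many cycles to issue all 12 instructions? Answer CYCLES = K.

CYCLES = 8

t=0 i0+i1:or/ld ; pair
t=1 i2+i3:sub/add ; pair
t=2 i4:st ; no-port MEM/MEM
t=3 i5:ld ; RAW+WAW r2
t=4 i6+i7:mul/st ; pair
t=5 i8+i9:bne/ld ; pair
t=6 i10:sub ; RAW r2
t=7 i11:and ; tail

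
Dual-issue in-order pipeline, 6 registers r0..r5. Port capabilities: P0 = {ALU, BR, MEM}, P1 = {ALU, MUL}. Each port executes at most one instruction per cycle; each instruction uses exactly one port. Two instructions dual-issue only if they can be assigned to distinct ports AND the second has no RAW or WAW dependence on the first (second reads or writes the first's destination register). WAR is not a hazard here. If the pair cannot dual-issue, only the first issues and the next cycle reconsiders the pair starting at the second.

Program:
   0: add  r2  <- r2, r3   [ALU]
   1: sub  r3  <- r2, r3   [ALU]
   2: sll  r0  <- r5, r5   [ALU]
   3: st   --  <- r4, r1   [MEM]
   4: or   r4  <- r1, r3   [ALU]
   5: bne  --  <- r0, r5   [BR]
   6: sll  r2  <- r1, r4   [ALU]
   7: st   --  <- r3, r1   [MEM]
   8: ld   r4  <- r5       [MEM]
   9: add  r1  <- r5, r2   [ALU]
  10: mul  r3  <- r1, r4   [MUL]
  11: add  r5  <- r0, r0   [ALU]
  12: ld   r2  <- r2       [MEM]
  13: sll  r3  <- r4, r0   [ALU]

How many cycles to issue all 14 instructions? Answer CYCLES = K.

CYCLES = 8

  cy0 -> i0 (add) RAW r2
  cy1 -> i1+i2 (sub+sll) pair
  cy2 -> i3+i4 (st+or) pair
  cy3 -> i5+i6 (bne+sll) pair
  cy4 -> i7 (st) no-port MEM/MEM
  cy5 -> i8+i9 (ld+add) pair
  cy6 -> i10+i11 (mul+add) pair
  cy7 -> i12+i13 (ld+sll) pair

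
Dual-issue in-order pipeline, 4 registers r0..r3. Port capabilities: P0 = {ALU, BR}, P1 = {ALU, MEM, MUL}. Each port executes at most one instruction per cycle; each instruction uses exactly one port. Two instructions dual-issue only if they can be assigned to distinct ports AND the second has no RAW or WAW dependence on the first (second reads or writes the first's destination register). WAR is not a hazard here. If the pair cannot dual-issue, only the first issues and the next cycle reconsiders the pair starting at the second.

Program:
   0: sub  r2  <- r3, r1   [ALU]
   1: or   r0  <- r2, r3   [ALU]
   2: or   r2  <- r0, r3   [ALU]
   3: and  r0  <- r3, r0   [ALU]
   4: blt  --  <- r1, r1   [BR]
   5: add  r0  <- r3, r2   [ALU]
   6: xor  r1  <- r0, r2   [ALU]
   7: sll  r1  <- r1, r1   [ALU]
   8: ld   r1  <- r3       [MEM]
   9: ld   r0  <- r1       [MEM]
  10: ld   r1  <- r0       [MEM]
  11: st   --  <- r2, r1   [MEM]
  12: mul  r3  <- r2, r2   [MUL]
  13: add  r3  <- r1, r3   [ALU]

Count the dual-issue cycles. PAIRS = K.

  cy0 -> i0 (sub.ALU) RAW r2
  cy1 -> i1 (or.ALU) RAW r0
  cy2 -> i2/i3 (or.ALU/and.ALU) 2-wide
  cy3 -> i4/i5 (blt.BR/add.ALU) 2-wide
  cy4 -> i6 (xor.ALU) RAW+WAW r1
  cy5 -> i7 (sll.ALU) WAW r1
  cy6 -> i8 (ld.MEM) no-port MEM/MEM
  cy7 -> i9 (ld.MEM) no-port MEM/MEM
  cy8 -> i10 (ld.MEM) no-port MEM/MEM
  cy9 -> i11 (st.MEM) no-port MEM/MUL
  cy10 -> i12 (mul.MUL) RAW+WAW r3
  cy11 -> i13 (add.ALU) tail

PAIRS = 2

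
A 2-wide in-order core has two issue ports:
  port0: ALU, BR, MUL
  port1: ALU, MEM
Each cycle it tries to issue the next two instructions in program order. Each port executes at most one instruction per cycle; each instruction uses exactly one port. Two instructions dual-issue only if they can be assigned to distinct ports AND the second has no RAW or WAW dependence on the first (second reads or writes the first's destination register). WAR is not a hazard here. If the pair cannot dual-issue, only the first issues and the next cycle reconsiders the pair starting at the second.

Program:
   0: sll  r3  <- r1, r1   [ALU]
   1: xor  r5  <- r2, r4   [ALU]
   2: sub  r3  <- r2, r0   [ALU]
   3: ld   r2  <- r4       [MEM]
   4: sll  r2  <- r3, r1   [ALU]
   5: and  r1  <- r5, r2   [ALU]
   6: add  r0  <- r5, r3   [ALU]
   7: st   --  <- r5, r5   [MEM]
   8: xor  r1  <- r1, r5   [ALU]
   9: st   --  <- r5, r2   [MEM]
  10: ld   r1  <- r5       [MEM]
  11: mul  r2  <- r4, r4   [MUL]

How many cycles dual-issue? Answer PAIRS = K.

  cy0 -> i0&i1 (sll.ALU xor.ALU) 2-wide
  cy1 -> i2&i3 (sub.ALU ld.MEM) 2-wide
  cy2 -> i4 (sll.ALU) RAW r2
  cy3 -> i5&i6 (and.ALU add.ALU) 2-wide
  cy4 -> i7&i8 (st.MEM xor.ALU) 2-wide
  cy5 -> i9 (st.MEM) no-port MEM/MEM
  cy6 -> i10&i11 (ld.MEM mul.MUL) 2-wide

PAIRS = 5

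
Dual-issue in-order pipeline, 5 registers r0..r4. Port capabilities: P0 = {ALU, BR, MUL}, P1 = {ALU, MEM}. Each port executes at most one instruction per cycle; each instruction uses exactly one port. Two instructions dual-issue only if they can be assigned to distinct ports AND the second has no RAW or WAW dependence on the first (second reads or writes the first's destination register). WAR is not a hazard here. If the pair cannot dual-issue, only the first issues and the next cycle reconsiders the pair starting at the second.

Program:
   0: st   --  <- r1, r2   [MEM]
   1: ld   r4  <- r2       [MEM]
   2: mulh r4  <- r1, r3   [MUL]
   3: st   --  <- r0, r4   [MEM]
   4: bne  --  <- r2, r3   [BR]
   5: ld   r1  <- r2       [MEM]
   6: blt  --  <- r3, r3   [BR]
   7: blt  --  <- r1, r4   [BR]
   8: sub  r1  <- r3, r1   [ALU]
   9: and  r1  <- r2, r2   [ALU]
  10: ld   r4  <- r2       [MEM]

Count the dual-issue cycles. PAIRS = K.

t=0 i0:st ; no-port MEM/MEM
t=1 i1:ld ; WAW r4
t=2 i2:mulh ; RAW r4
t=3 i3/i4:st;bne ; pair
t=4 i5/i6:ld;blt ; pair
t=5 i7/i8:blt;sub ; pair
t=6 i9/i10:and;ld ; pair

PAIRS = 4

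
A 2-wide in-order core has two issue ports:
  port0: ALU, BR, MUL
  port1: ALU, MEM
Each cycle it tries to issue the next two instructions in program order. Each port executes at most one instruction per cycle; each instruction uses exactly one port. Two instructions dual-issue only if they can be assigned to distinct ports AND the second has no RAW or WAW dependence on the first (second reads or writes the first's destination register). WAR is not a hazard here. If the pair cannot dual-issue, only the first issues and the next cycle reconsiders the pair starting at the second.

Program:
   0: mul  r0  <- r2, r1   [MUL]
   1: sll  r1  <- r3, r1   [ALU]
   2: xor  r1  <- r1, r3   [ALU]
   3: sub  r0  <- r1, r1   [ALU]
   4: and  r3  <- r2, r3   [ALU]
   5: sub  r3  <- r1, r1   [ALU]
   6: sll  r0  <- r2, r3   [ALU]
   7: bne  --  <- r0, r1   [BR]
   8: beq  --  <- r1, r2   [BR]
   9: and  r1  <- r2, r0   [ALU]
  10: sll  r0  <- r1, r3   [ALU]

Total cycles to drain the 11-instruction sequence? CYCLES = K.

[0] i0+i1  mul.MUL sll.ALU  -- dual
[1] i2  xor.ALU  -- RAW r1
[2] i3+i4  sub.ALU and.ALU  -- dual
[3] i5  sub.ALU  -- RAW r3
[4] i6  sll.ALU  -- RAW r0
[5] i7  bne.BR  -- no-port BR/BR
[6] i8+i9  beq.BR and.ALU  -- dual
[7] i10  sll.ALU  -- tail

CYCLES = 8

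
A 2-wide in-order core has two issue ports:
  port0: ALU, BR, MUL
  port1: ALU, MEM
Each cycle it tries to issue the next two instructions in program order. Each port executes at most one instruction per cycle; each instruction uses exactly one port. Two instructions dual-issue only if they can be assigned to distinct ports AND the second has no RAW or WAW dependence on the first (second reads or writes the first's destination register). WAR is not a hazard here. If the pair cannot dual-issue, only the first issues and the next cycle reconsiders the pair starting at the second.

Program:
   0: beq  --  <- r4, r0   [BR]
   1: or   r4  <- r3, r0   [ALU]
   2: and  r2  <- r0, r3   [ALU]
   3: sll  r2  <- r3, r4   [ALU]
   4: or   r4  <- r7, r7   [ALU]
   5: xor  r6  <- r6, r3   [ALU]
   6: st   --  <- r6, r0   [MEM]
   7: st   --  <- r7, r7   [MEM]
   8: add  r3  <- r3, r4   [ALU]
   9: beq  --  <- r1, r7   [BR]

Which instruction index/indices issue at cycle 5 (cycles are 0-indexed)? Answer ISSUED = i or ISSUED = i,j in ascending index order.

0. beq;or @i0+i1  | 2-wide
1. and @i2  | WAW r2
2. sll;or @i3+i4  | 2-wide
3. xor @i5  | RAW r6
4. st @i6  | no-port MEM/MEM
5. st;add @i7+i8  | 2-wide
6. beq @i9  | tail

ISSUED = 7,8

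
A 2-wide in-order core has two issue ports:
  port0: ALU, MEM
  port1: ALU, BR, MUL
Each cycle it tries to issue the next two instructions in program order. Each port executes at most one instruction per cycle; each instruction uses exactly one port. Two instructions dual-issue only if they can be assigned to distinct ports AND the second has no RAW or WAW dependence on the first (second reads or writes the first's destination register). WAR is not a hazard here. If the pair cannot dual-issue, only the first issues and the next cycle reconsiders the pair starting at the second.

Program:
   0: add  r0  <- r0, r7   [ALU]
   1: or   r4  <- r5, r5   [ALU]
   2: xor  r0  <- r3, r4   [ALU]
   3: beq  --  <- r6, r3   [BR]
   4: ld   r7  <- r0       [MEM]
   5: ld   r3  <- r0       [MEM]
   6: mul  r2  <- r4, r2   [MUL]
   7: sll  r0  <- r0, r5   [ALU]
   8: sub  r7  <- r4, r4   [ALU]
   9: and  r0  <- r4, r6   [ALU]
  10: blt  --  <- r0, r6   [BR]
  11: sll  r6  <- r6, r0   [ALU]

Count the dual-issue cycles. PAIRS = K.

PAIRS = 5

[0] i0,i1  add/or  -- dual
[1] i2,i3  xor/beq  -- dual
[2] i4  ld  -- no-port MEM/MEM
[3] i5,i6  ld/mul  -- dual
[4] i7,i8  sll/sub  -- dual
[5] i9  and  -- RAW r0
[6] i10,i11  blt/sll  -- dual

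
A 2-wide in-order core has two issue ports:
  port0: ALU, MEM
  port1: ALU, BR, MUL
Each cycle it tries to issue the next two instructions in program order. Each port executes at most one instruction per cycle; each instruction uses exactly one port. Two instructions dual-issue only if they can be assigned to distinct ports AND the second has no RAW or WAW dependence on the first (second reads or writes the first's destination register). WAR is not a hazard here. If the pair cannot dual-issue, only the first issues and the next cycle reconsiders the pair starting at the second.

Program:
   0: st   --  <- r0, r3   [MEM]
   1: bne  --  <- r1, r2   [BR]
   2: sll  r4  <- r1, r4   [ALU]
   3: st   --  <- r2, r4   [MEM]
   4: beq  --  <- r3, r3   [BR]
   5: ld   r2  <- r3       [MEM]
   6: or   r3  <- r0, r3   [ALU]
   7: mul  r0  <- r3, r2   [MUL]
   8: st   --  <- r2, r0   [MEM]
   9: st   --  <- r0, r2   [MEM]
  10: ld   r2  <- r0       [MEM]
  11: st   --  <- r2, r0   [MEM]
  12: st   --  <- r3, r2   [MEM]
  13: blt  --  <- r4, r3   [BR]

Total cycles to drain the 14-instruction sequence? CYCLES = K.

#0 head=0: st;bne i0+i1 dual
#1 head=2: sll i2 RAW r4
#2 head=3: st;beq i3+i4 dual
#3 head=5: ld;or i5+i6 dual
#4 head=7: mul i7 RAW r0
#5 head=8: st i8 no-port MEM/MEM
#6 head=9: st i9 no-port MEM/MEM
#7 head=10: ld i10 no-port MEM/MEM
#8 head=11: st i11 no-port MEM/MEM
#9 head=12: st;blt i12+i13 dual

CYCLES = 10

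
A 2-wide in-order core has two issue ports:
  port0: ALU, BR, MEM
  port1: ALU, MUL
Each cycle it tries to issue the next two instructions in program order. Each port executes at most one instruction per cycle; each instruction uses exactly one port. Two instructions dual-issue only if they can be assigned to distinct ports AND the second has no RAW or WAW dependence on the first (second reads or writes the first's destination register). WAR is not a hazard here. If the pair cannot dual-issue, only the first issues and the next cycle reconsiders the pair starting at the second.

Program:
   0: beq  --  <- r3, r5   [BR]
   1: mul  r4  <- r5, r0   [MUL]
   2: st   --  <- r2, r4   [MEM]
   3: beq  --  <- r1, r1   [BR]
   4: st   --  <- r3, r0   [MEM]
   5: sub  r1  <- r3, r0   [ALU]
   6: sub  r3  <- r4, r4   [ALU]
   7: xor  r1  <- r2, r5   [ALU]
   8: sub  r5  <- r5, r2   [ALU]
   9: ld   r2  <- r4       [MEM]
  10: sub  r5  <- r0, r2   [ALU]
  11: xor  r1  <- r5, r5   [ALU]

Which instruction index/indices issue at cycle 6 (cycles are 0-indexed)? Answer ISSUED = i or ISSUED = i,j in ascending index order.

#0 head=0: beq.BR+mul.MUL i0,i1 pair
#1 head=2: st.MEM i2 no-port MEM/BR
#2 head=3: beq.BR i3 no-port BR/MEM
#3 head=4: st.MEM+sub.ALU i4,i5 pair
#4 head=6: sub.ALU+xor.ALU i6,i7 pair
#5 head=8: sub.ALU+ld.MEM i8,i9 pair
#6 head=10: sub.ALU i10 RAW r5
#7 head=11: xor.ALU i11 tail

ISSUED = 10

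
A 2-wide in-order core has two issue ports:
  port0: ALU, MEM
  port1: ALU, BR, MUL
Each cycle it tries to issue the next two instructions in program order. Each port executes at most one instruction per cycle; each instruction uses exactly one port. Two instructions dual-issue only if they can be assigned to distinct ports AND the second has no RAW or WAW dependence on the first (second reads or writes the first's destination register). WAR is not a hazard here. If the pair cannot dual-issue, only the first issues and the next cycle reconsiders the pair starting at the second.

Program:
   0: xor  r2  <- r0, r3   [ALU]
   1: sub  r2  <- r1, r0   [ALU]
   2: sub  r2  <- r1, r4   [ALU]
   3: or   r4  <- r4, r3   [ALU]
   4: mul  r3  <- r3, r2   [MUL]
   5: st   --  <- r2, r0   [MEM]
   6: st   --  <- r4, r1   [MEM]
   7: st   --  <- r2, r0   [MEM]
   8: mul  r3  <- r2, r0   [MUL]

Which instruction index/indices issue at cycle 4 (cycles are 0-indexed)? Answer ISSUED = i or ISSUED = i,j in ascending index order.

  cy0 -> i0 (xor.ALU) WAW r2
  cy1 -> i1 (sub.ALU) WAW r2
  cy2 -> i2&i3 (sub.ALU;or.ALU) dual
  cy3 -> i4&i5 (mul.MUL;st.MEM) dual
  cy4 -> i6 (st.MEM) no-port MEM/MEM
  cy5 -> i7&i8 (st.MEM;mul.MUL) dual

ISSUED = 6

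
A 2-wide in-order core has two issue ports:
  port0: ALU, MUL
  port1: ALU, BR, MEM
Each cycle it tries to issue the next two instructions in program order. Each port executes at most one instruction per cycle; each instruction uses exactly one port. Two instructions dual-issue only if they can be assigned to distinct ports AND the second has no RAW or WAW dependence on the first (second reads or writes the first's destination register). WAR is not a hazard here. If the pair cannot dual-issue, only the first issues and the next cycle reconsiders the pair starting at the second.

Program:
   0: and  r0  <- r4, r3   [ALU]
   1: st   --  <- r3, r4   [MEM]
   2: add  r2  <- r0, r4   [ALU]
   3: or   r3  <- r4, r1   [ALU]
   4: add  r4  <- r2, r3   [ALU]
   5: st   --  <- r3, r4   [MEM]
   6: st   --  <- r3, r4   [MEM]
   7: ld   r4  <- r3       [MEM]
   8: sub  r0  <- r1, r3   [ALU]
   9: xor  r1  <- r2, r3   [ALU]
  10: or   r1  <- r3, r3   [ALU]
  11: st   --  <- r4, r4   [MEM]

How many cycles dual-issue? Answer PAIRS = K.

  cy0 -> i0,i1 (and.ALU;st.MEM) dual
  cy1 -> i2,i3 (add.ALU;or.ALU) dual
  cy2 -> i4 (add.ALU) RAW r4
  cy3 -> i5 (st.MEM) no-port MEM/MEM
  cy4 -> i6 (st.MEM) no-port MEM/MEM
  cy5 -> i7,i8 (ld.MEM;sub.ALU) dual
  cy6 -> i9 (xor.ALU) WAW r1
  cy7 -> i10,i11 (or.ALU;st.MEM) dual

PAIRS = 4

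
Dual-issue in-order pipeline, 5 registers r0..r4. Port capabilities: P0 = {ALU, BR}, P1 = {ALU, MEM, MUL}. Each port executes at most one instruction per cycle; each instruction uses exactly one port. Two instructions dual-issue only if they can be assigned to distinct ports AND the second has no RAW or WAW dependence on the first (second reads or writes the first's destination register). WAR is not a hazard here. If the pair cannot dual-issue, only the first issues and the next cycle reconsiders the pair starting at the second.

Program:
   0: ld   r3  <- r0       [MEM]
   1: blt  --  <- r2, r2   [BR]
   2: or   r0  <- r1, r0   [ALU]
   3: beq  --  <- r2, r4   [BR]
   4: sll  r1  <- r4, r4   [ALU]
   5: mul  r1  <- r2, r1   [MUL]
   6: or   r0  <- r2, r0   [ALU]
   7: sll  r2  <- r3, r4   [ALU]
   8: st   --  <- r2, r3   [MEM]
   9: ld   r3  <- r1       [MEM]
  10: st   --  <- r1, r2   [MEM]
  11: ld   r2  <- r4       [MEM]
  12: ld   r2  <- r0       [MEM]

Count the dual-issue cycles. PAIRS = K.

PAIRS = 3

t=0 i0/i1:ld.MEM blt.BR ; dual
t=1 i2/i3:or.ALU beq.BR ; dual
t=2 i4:sll.ALU ; RAW+WAW r1
t=3 i5/i6:mul.MUL or.ALU ; dual
t=4 i7:sll.ALU ; RAW r2
t=5 i8:st.MEM ; no-port MEM/MEM
t=6 i9:ld.MEM ; no-port MEM/MEM
t=7 i10:st.MEM ; no-port MEM/MEM
t=8 i11:ld.MEM ; no-port MEM/MEM
t=9 i12:ld.MEM ; tail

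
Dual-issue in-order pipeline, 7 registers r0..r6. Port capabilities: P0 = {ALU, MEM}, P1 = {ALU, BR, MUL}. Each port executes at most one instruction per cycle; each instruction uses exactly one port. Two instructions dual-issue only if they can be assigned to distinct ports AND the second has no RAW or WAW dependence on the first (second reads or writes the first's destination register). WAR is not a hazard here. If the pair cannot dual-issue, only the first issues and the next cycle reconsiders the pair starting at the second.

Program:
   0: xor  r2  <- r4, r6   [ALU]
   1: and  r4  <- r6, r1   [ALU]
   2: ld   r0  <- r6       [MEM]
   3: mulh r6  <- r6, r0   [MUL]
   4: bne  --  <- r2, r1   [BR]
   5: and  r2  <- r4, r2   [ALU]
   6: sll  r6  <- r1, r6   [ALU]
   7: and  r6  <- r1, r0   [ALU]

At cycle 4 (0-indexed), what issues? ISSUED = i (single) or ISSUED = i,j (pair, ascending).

c0: i0/i1 xor+and  pair
c1: i2 ld  RAW r0
c2: i3 mulh  no-port MUL/BR
c3: i4/i5 bne+and  pair
c4: i6 sll  WAW r6
c5: i7 and  tail

ISSUED = 6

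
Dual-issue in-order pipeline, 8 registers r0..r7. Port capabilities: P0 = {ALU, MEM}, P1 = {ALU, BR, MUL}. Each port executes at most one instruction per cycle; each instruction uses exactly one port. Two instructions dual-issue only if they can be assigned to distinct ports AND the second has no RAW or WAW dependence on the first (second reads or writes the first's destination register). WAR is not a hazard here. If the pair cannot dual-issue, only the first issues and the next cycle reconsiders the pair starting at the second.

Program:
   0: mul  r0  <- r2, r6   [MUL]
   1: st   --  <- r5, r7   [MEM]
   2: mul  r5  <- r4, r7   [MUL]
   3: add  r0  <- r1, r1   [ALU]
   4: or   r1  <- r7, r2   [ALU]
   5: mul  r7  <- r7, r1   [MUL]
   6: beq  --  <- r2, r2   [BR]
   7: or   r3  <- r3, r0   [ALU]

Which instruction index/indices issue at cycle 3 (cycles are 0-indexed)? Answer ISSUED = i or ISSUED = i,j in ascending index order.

ISSUED = 5

[0] i0,i1  mul+st  -- 2-wide
[1] i2,i3  mul+add  -- 2-wide
[2] i4  or  -- RAW r1
[3] i5  mul  -- no-port MUL/BR
[4] i6,i7  beq+or  -- 2-wide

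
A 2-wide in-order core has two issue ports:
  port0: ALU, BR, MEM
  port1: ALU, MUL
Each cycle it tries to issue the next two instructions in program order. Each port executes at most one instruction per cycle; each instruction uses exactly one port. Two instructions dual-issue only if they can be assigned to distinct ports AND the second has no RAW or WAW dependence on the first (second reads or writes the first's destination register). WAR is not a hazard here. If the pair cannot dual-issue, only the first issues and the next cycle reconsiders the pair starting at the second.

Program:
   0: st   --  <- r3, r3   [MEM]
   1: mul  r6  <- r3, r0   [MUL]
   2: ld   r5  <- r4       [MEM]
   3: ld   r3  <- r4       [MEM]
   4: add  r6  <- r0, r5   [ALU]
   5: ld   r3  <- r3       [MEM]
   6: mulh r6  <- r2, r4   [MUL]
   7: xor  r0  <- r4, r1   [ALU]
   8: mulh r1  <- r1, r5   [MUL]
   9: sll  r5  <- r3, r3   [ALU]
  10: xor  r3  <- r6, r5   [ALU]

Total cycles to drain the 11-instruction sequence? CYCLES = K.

t=0 i0/i1:st.MEM+mul.MUL ; dual
t=1 i2:ld.MEM ; no-port MEM/MEM
t=2 i3/i4:ld.MEM+add.ALU ; dual
t=3 i5/i6:ld.MEM+mulh.MUL ; dual
t=4 i7/i8:xor.ALU+mulh.MUL ; dual
t=5 i9:sll.ALU ; RAW r5
t=6 i10:xor.ALU ; tail

CYCLES = 7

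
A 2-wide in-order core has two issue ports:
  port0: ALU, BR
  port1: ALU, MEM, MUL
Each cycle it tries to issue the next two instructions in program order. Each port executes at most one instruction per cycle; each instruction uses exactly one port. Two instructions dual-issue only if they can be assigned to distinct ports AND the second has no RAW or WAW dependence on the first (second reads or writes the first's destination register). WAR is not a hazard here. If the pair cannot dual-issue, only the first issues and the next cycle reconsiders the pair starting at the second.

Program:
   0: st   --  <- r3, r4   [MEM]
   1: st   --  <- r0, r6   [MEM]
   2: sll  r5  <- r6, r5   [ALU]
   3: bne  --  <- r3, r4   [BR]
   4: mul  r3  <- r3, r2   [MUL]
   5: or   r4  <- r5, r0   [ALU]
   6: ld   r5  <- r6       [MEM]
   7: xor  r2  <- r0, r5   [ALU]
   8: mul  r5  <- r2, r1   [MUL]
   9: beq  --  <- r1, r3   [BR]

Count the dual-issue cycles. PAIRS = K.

#0 head=0: st.MEM i0 no-port MEM/MEM
#1 head=1: st.MEM;sll.ALU i1+i2 pair
#2 head=3: bne.BR;mul.MUL i3+i4 pair
#3 head=5: or.ALU;ld.MEM i5+i6 pair
#4 head=7: xor.ALU i7 RAW r2
#5 head=8: mul.MUL;beq.BR i8+i9 pair

PAIRS = 4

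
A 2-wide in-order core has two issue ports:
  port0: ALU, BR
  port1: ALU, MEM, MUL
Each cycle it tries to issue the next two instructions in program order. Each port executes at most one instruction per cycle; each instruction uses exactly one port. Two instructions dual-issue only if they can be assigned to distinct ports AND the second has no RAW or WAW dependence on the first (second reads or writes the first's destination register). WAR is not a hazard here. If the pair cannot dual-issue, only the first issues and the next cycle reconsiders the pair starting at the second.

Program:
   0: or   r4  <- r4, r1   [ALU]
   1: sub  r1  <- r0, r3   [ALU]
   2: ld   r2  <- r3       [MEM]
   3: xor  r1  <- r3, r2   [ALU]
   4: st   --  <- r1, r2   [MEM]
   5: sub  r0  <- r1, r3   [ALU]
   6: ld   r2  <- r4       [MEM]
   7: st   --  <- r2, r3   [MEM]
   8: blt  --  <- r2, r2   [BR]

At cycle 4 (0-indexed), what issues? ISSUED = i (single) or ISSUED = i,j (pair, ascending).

ISSUED = 6

0. or sub @i0&i1  | pair
1. ld @i2  | RAW r2
2. xor @i3  | RAW r1
3. st sub @i4&i5  | pair
4. ld @i6  | no-port MEM/MEM
5. st blt @i7&i8  | pair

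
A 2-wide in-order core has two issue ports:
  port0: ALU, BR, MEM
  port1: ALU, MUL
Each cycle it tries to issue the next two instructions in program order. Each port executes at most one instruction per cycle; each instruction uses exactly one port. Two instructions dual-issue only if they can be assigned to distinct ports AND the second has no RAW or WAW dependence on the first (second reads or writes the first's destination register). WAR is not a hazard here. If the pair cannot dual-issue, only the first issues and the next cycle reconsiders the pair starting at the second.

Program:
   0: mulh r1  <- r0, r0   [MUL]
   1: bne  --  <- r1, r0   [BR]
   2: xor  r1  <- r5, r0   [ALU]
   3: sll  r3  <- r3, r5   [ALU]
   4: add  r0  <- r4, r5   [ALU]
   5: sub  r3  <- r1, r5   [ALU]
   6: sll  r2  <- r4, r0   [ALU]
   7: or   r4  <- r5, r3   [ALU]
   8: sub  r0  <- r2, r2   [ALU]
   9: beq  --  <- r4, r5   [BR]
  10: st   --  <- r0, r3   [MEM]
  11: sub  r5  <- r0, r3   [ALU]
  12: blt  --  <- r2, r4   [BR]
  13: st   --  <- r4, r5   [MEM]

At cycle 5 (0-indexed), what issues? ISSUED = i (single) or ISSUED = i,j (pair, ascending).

t=0 i0:mulh.MUL ; RAW r1
t=1 i1/i2:bne.BR xor.ALU ; dual
t=2 i3/i4:sll.ALU add.ALU ; dual
t=3 i5/i6:sub.ALU sll.ALU ; dual
t=4 i7/i8:or.ALU sub.ALU ; dual
t=5 i9:beq.BR ; no-port BR/MEM
t=6 i10/i11:st.MEM sub.ALU ; dual
t=7 i12:blt.BR ; no-port BR/MEM
t=8 i13:st.MEM ; tail

ISSUED = 9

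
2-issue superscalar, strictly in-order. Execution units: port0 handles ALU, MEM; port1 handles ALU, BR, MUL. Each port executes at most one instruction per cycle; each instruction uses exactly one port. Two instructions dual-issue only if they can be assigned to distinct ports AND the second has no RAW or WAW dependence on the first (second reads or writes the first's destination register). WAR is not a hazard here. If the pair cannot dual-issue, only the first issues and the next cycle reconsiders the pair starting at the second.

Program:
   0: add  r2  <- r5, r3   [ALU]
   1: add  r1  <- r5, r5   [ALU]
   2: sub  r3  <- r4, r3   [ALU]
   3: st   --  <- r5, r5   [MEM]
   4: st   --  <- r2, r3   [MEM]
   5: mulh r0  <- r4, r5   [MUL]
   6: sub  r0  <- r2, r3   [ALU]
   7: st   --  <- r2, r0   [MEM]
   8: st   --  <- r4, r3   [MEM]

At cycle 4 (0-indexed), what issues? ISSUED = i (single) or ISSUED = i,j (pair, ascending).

ISSUED = 7

  cy0 -> i0/i1 (add+add) 2-wide
  cy1 -> i2/i3 (sub+st) 2-wide
  cy2 -> i4/i5 (st+mulh) 2-wide
  cy3 -> i6 (sub) RAW r0
  cy4 -> i7 (st) no-port MEM/MEM
  cy5 -> i8 (st) tail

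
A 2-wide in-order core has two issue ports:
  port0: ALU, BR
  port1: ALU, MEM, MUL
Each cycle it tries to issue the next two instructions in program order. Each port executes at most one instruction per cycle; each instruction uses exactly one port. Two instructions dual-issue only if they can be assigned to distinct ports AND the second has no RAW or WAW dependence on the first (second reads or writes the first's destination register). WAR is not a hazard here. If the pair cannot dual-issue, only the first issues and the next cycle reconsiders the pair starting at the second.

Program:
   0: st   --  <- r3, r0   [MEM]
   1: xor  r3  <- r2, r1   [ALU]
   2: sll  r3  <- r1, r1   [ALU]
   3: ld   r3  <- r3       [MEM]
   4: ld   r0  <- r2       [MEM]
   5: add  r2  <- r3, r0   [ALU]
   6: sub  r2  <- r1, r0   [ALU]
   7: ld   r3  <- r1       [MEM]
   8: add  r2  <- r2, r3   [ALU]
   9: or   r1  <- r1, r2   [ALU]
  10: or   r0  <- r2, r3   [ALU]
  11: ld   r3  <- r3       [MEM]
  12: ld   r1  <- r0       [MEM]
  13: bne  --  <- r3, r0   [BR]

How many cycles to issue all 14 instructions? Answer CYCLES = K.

  cy0 -> i0/i1 (st+xor) 2-wide
  cy1 -> i2 (sll) RAW+WAW r3
  cy2 -> i3 (ld) no-port MEM/MEM
  cy3 -> i4 (ld) RAW r0
  cy4 -> i5 (add) WAW r2
  cy5 -> i6/i7 (sub+ld) 2-wide
  cy6 -> i8 (add) RAW r2
  cy7 -> i9/i10 (or+or) 2-wide
  cy8 -> i11 (ld) no-port MEM/MEM
  cy9 -> i12/i13 (ld+bne) 2-wide

CYCLES = 10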